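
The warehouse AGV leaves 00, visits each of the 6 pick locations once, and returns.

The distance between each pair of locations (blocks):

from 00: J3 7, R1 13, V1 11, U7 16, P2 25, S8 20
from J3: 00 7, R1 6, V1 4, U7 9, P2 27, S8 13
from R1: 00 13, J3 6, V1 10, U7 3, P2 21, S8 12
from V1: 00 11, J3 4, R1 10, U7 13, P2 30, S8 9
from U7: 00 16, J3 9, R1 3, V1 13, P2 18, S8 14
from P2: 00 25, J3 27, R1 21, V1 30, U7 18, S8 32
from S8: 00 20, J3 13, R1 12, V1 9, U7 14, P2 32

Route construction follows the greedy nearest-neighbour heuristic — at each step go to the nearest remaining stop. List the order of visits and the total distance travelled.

Total distance 78 blocks via the nearest-neighbour route 00 → J3 → V1 → S8 → R1 → U7 → P2 → 00.

At 00 the remaining stops are J3 7, V1 11, R1 13, U7 16, S8 20, P2 25; go to J3.
At J3 the remaining stops are V1 4, R1 6, U7 9, S8 13, P2 27; go to V1.
At V1 the remaining stops are S8 9, R1 10, U7 13, P2 30; go to S8.
At S8 the remaining stops are R1 12, U7 14, P2 32; go to R1.
At R1 the remaining stops are U7 3, P2 21; go to U7.
At U7 the remaining stops are P2 18; go to P2.
Return P2→00: 25.
Total = 7 + 4 + 9 + 12 + 3 + 18 + 25 = 78.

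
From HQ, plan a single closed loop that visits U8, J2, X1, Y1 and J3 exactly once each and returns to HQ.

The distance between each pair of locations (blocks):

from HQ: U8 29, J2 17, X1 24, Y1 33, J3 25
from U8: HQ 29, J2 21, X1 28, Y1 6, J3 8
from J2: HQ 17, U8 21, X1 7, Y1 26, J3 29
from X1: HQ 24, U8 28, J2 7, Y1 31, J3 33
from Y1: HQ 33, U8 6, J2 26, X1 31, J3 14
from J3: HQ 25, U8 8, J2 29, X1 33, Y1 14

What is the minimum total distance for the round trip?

HQ - U8 - J2 - X1 - Y1 - J3 - HQ: 29+21+7+31+14+25 = 127
HQ - U8 - J2 - X1 - J3 - Y1 - HQ: 29+21+7+33+14+33 = 137
HQ - U8 - J2 - Y1 - X1 - J3 - HQ: 29+21+26+31+33+25 = 165
HQ - U8 - J2 - Y1 - J3 - X1 - HQ: 29+21+26+14+33+24 = 147
HQ - U8 - J2 - J3 - X1 - Y1 - HQ: 29+21+29+33+31+33 = 176
HQ - U8 - J2 - J3 - Y1 - X1 - HQ: 29+21+29+14+31+24 = 148
HQ - U8 - X1 - J2 - Y1 - J3 - HQ: 29+28+7+26+14+25 = 129
HQ - U8 - X1 - J2 - J3 - Y1 - HQ: 29+28+7+29+14+33 = 140
HQ - U8 - X1 - Y1 - J2 - J3 - HQ: 29+28+31+26+29+25 = 168
HQ - U8 - X1 - Y1 - J3 - J2 - HQ: 29+28+31+14+29+17 = 148
HQ - U8 - X1 - J3 - J2 - Y1 - HQ: 29+28+33+29+26+33 = 178
HQ - U8 - X1 - J3 - Y1 - J2 - HQ: 29+28+33+14+26+17 = 147
HQ - U8 - Y1 - J2 - X1 - J3 - HQ: 29+6+26+7+33+25 = 126
HQ - U8 - Y1 - J2 - J3 - X1 - HQ: 29+6+26+29+33+24 = 147
… (46 more)
HQ - J2 - X1 - Y1 - U8 - J3 - HQ: 17+7+31+6+8+25 = 94  ← best
The minimum is 94.
One optimal route: HQ → J2 → X1 → Y1 → U8 → J3 → HQ (or its reverse).

Shortest round trip = 94 blocks.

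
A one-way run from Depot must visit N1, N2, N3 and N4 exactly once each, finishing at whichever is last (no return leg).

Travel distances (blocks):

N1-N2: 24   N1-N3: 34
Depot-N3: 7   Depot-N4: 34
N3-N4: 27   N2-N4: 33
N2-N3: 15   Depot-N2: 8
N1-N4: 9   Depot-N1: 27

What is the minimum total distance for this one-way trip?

Minimum one-way distance = 55 blocks.

There are 4! = 24 possible orderings.
Depot - N1 - N2 - N3 - N4: 27+24+15+27 = 93
Depot - N1 - N2 - N4 - N3: 27+24+33+27 = 111
Depot - N1 - N3 - N2 - N4: 27+34+15+33 = 109
Depot - N1 - N3 - N4 - N2: 27+34+27+33 = 121
Depot - N1 - N4 - N2 - N3: 27+9+33+15 = 84
Depot - N1 - N4 - N3 - N2: 27+9+27+15 = 78
Depot - N2 - N1 - N3 - N4: 8+24+34+27 = 93
Depot - N2 - N1 - N4 - N3: 8+24+9+27 = 68
Depot - N2 - N3 - N1 - N4: 8+15+34+9 = 66
Depot - N2 - N3 - N4 - N1: 8+15+27+9 = 59
Depot - N2 - N4 - N1 - N3: 8+33+9+34 = 84
Depot - N2 - N4 - N3 - N1: 8+33+27+34 = 102
Depot - N3 - N1 - N2 - N4: 7+34+24+33 = 98
Depot - N3 - N1 - N4 - N2: 7+34+9+33 = 83
… (10 more)
Depot - N3 - N2 - N1 - N4: 7+15+24+9 = 55  ← best
The minimum is 55.
One shortest path: Depot → N3 → N2 → N1 → N4.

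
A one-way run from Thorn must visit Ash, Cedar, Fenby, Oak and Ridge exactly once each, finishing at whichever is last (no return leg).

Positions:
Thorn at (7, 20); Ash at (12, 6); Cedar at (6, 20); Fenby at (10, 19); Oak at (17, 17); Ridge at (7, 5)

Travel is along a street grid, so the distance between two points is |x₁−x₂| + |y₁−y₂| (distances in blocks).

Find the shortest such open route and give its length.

37 blocks — the minimum one-way total.

There are 5! = 120 possible orderings.
Thorn → Ash → Cedar → Fenby → Oak → Ridge: 19+20+5+9+22 = 75
Thorn → Ash → Cedar → Fenby → Ridge → Oak: 19+20+5+17+22 = 83
Thorn → Ash → Cedar → Oak → Fenby → Ridge: 19+20+14+9+17 = 79
Thorn → Ash → Cedar → Oak → Ridge → Fenby: 19+20+14+22+17 = 92
Thorn → Ash → Cedar → Ridge → Fenby → Oak: 19+20+16+17+9 = 81
Thorn → Ash → Cedar → Ridge → Oak → Fenby: 19+20+16+22+9 = 86
Thorn → Ash → Fenby → Cedar → Oak → Ridge: 19+15+5+14+22 = 75
Thorn → Ash → Fenby → Cedar → Ridge → Oak: 19+15+5+16+22 = 77
Thorn → Ash → Fenby → Oak → Cedar → Ridge: 19+15+9+14+16 = 73
Thorn → Ash → Fenby → Oak → Ridge → Cedar: 19+15+9+22+16 = 81
Thorn → Ash → Fenby → Ridge → Cedar → Oak: 19+15+17+16+14 = 81
Thorn → Ash → Fenby → Ridge → Oak → Cedar: 19+15+17+22+14 = 87
Thorn → Ash → Oak → Cedar → Fenby → Ridge: 19+16+14+5+17 = 71
Thorn → Ash → Oak → Cedar → Ridge → Fenby: 19+16+14+16+17 = 82
… (106 more)
Thorn → Cedar → Fenby → Oak → Ash → Ridge: 1+5+9+16+6 = 37  ← best
The minimum is 37.
One shortest path: Thorn → Cedar → Fenby → Oak → Ash → Ridge.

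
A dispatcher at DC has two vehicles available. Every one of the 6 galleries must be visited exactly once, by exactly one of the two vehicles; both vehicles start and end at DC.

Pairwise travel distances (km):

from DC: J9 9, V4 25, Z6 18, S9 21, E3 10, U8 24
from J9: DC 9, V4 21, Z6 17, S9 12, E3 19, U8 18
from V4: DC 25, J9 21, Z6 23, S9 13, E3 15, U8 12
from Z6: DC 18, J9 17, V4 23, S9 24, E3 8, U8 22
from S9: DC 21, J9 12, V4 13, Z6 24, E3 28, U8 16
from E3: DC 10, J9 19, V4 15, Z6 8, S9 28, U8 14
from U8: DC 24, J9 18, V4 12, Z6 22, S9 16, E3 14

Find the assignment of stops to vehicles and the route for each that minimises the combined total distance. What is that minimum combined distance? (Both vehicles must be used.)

Minimum combined distance: 104 km.

Check every non-empty split of the stops between the two vehicles; for each half take its own optimal tour:
  {J9} + {V4, Z6, S9, E3, U8}: 18 + 86 = 104
  {V4} + {J9, Z6, S9, E3, U8}: 50 + 77 = 127
  {J9, V4} + {Z6, S9, E3, U8}: 55 + 77 = 132
  {Z6} + {J9, V4, S9, E3, U8}: 36 + 70 = 106
  {J9, Z6} + {V4, S9, E3, U8}: 44 + 70 = 114
  {V4, Z6} + {J9, S9, E3, U8}: 66 + 61 = 127
  … (31 splits in total)
Best: vehicle 1 DC → J9 → DC = 18; vehicle 2 DC → Z6 → E3 → U8 → V4 → S9 → DC = 86; combined 104.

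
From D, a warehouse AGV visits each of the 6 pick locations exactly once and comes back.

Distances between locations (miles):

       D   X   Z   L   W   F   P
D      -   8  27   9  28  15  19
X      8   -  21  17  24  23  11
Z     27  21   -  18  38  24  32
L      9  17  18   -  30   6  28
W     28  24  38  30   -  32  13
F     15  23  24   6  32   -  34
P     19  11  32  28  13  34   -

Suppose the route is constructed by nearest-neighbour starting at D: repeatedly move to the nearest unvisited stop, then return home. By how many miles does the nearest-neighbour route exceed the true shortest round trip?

D: X=8, L=9, F=15, P=19, Z=27, W=28 ⇒ X
X: P=11, L=17, Z=21, F=23, W=24 ⇒ P
P: W=13, L=28, Z=32, F=34 ⇒ W
W: L=30, F=32, Z=38 ⇒ L
L: F=6, Z=18 ⇒ F
F: Z=24 ⇒ Z
NN route D → X → P → W → L → F → Z → D costs 119.
Optimal: D → X → P → W → Z → L → F → D costs 109 (by enumerating all 360 distinct tours).
Excess = 119 − 109 = 10.

Excess over optimum: 10 miles.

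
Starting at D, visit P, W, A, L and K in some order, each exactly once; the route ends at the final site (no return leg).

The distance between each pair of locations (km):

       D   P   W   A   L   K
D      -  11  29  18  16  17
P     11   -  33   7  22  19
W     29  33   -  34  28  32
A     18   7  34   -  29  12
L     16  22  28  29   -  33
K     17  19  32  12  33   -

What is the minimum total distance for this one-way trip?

There are 5! = 120 possible orderings.
D→P→W→A→L→K: 11+33+34+29+33 = 140
D→P→W→A→K→L: 11+33+34+12+33 = 123
D→P→W→L→A→K: 11+33+28+29+12 = 113
D→P→W→L→K→A: 11+33+28+33+12 = 117
D→P→W→K→A→L: 11+33+32+12+29 = 117
D→P→W→K→L→A: 11+33+32+33+29 = 138
D→P→A→W→L→K: 11+7+34+28+33 = 113
D→P→A→W→K→L: 11+7+34+32+33 = 117
D→P→A→L→W→K: 11+7+29+28+32 = 107
D→P→A→L→K→W: 11+7+29+33+32 = 112
D→P→A→K→W→L: 11+7+12+32+28 = 90
D→P→A→K→L→W: 11+7+12+33+28 = 91
D→P→L→W→A→K: 11+22+28+34+12 = 107
D→P→L→W→K→A: 11+22+28+32+12 = 105
… (106 more)
D→K→A→P→L→W: 17+12+7+22+28 = 86  ← best
The minimum is 86.
One shortest path: D → K → A → P → L → W.

Shortest open route: 86 km.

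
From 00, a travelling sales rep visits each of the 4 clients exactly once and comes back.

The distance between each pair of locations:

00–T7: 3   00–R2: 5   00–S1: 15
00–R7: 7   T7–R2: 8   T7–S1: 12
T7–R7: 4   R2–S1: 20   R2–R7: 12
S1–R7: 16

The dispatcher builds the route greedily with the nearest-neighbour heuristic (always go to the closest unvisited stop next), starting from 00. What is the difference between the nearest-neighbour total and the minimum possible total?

From 00: T7=3, R2=5, R7=7, S1=15 → choose T7 (3).
From T7: R7=4, R2=8, S1=12 → choose R7 (4).
From R7: R2=12, S1=16 → choose R2 (12).
From R2: S1=20 → choose S1 (20).
NN route 00 → T7 → R7 → R2 → S1 → 00 costs 54.
Optimal: 00 → T7 → S1 → R7 → R2 → 00 costs 48 (by enumerating all 12 distinct tours).
Excess = 54 − 48 = 6.

6 longer than the optimal tour.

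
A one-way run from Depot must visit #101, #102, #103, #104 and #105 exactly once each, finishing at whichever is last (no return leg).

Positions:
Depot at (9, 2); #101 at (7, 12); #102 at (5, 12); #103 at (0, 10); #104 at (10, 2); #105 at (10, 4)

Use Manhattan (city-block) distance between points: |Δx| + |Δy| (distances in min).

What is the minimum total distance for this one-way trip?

Minimum one-way distance = 23 min.

There are 5! = 120 possible orderings.
Depot→#101→#102→#103→#104→#105: 12+2+7+18+2 = 41
Depot→#101→#102→#103→#105→#104: 12+2+7+16+2 = 39
Depot→#101→#102→#104→#103→#105: 12+2+15+18+16 = 63
Depot→#101→#102→#104→#105→#103: 12+2+15+2+16 = 47
Depot→#101→#102→#105→#103→#104: 12+2+13+16+18 = 61
Depot→#101→#102→#105→#104→#103: 12+2+13+2+18 = 47
Depot→#101→#103→#102→#104→#105: 12+9+7+15+2 = 45
Depot→#101→#103→#102→#105→#104: 12+9+7+13+2 = 43
Depot→#101→#103→#104→#102→#105: 12+9+18+15+13 = 67
Depot→#101→#103→#104→#105→#102: 12+9+18+2+13 = 54
Depot→#101→#103→#105→#102→#104: 12+9+16+13+15 = 65
Depot→#101→#103→#105→#104→#102: 12+9+16+2+15 = 54
Depot→#101→#104→#102→#103→#105: 12+13+15+7+16 = 63
Depot→#101→#104→#102→#105→#103: 12+13+15+13+16 = 69
… (106 more)
Depot→#104→#105→#101→#102→#103: 1+2+11+2+7 = 23  ← best
The minimum is 23.
One shortest path: Depot → #104 → #105 → #101 → #102 → #103.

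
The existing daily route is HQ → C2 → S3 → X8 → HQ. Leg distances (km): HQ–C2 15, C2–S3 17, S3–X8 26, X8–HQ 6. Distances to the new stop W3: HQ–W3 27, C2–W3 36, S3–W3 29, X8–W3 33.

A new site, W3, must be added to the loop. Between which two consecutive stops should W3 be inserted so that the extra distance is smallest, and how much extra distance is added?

+36 km — insert W3 between S3 and X8.

Insertion cost between consecutive stops i–j is d(i,W3) + d(W3,j) − d(i,j):
  between HQ and C2: 27 + 36 − 15 = 48
  between C2 and S3: 36 + 29 − 17 = 48
  between S3 and X8: 29 + 33 − 26 = 36
  between X8 and HQ: 33 + 27 − 6 = 54
Cheapest insertion is between S3 and X8, adding 36.
New total = 64 + 36 = 100.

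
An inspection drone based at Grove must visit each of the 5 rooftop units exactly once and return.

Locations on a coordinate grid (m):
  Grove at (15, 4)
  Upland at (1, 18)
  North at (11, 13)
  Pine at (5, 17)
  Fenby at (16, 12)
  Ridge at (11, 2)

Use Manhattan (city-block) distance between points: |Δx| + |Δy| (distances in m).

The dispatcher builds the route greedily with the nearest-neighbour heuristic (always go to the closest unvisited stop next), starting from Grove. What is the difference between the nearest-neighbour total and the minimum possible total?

Grove: Ridge=6, Fenby=9, North=13, Pine=23, Upland=28 ⇒ Ridge
Ridge: North=11, Fenby=15, Pine=21, Upland=26 ⇒ North
North: Fenby=6, Pine=10, Upland=15 ⇒ Fenby
Fenby: Pine=16, Upland=21 ⇒ Pine
Pine: Upland=5 ⇒ Upland
NN route Grove → Ridge → North → Fenby → Pine → Upland → Grove costs 72.
Optimal: Grove → Fenby → Upland → Pine → North → Ridge → Grove costs 62 (by enumerating all 60 distinct tours).
Excess = 72 − 62 = 10.

10 m longer than the optimal tour.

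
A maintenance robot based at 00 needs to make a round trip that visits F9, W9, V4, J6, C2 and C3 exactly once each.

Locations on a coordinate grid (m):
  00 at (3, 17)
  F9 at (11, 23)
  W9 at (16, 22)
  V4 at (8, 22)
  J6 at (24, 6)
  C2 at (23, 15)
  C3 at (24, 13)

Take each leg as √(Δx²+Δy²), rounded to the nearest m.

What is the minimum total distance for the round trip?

With 6 stops there are 6!/2 = 360 distinct round trips (a route and its reverse cost the same).
00 - F9 - W9 - V4 - J6 - C2 - C3 - 00: 10+5+8+23+9+2+21 = 78
00 - F9 - W9 - V4 - J6 - C3 - C2 - 00: 10+5+8+23+7+2+20 = 75
00 - F9 - W9 - V4 - C2 - J6 - C3 - 00: 10+5+8+17+9+7+21 = 77
00 - F9 - W9 - V4 - C2 - C3 - J6 - 00: 10+5+8+17+2+7+24 = 73
00 - F9 - W9 - V4 - C3 - J6 - C2 - 00: 10+5+8+18+7+9+20 = 77
00 - F9 - W9 - V4 - C3 - C2 - J6 - 00: 10+5+8+18+2+9+24 = 76
00 - F9 - W9 - J6 - V4 - C2 - C3 - 00: 10+5+18+23+17+2+21 = 96
00 - F9 - W9 - J6 - V4 - C3 - C2 - 00: 10+5+18+23+18+2+20 = 96
… (352 more)
00 - V4 - F9 - W9 - C2 - C3 - J6 - 00: 7+3+5+10+2+7+24 = 58  ← best
The minimum is 58.
One optimal route: 00 → V4 → F9 → W9 → C2 → C3 → J6 → 00 (or its reverse).

Minimum total distance: 58 m.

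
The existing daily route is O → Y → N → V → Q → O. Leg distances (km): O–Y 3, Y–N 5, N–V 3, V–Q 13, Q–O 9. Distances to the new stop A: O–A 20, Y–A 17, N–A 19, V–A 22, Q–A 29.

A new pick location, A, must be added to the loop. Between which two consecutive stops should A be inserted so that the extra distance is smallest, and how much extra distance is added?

Adding 31 km by placing A on the Y–N leg.

Insertion cost between consecutive stops i–j is d(i,A) + d(A,j) − d(i,j):
  between O and Y: 20 + 17 − 3 = 34
  between Y and N: 17 + 19 − 5 = 31
  between N and V: 19 + 22 − 3 = 38
  between V and Q: 22 + 29 − 13 = 38
  between Q and O: 29 + 20 − 9 = 40
Cheapest insertion is between Y and N, adding 31.
New total = 33 + 31 = 64.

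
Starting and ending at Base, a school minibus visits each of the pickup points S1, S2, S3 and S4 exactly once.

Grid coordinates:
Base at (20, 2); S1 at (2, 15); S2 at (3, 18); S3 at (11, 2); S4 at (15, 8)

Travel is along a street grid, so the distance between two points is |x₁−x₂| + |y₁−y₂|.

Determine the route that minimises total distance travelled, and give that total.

68 — the shortest possible round trip.

There are 12 distinct closed tours to check (reversals are equivalent).
Base-S1-S2-S3-S4-Base: 31+4+24+10+11 = 80
Base-S1-S2-S4-S3-Base: 31+4+22+10+9 = 76
Base-S1-S3-S2-S4-Base: 31+22+24+22+11 = 110
Base-S1-S3-S4-S2-Base: 31+22+10+22+33 = 118
Base-S1-S4-S2-S3-Base: 31+20+22+24+9 = 106
Base-S1-S4-S3-S2-Base: 31+20+10+24+33 = 118
Base-S2-S1-S3-S4-Base: 33+4+22+10+11 = 80
Base-S2-S1-S4-S3-Base: 33+4+20+10+9 = 76
Base-S2-S3-S1-S4-Base: 33+24+22+20+11 = 110
Base-S2-S4-S1-S3-Base: 33+22+20+22+9 = 106
Base-S3-S1-S2-S4-Base: 9+22+4+22+11 = 68
Base-S3-S2-S1-S4-Base: 9+24+4+20+11 = 68
The minimum is 68.
One optimal route: Base → S3 → S1 → S2 → S4 → Base (or its reverse).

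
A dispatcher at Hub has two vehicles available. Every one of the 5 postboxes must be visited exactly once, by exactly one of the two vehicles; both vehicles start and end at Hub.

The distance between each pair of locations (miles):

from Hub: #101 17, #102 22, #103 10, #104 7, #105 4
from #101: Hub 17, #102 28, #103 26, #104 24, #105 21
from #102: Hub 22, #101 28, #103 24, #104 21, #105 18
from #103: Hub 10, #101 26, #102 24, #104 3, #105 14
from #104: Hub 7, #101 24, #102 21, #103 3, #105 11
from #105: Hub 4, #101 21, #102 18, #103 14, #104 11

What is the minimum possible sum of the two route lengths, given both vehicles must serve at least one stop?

Check every non-empty split of the stops between the two vehicles; for each half take its own optimal tour:
  {#101} + {#102, #103, #104, #105}: 34 + 56 = 90
  {#102} + {#101, #103, #104, #105}: 44 + 61 = 105
  {#101, #102} + {#103, #104, #105}: 67 + 28 = 95
  {#103} + {#101, #102, #104, #105}: 20 + 81 = 101
  {#101, #103} + {#102, #104, #105}: 53 + 50 = 103
  {#102, #103} + {#101, #104, #105}: 56 + 56 = 112
  … (15 splits in total)
  {#103, #104} + {#101, #102, #105}: 20 + 67 = 87  ← best
Best: vehicle 1 Hub → #103 → #104 → Hub = 20; vehicle 2 Hub → #101 → #102 → #105 → Hub = 67; combined 87.

Minimum combined distance: 87 miles.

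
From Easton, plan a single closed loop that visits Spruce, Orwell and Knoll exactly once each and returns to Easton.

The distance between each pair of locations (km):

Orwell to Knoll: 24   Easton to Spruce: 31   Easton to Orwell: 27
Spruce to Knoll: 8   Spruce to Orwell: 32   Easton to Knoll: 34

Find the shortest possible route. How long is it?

Minimum total distance: 90 km.

Easton - Spruce - Orwell - Knoll - Easton: 31+32+24+34 = 121
Easton - Spruce - Knoll - Orwell - Easton: 31+8+24+27 = 90
Easton - Orwell - Spruce - Knoll - Easton: 27+32+8+34 = 101
The minimum is 90.
One optimal route: Easton → Spruce → Knoll → Orwell → Easton (or its reverse).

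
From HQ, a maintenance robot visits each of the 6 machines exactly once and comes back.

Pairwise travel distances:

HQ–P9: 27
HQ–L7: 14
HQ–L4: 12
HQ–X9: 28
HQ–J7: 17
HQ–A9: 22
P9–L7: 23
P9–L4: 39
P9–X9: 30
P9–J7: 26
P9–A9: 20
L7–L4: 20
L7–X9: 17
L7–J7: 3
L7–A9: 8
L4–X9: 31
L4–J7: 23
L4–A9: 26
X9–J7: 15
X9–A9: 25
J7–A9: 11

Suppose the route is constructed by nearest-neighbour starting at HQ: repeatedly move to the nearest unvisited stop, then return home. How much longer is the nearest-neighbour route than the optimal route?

8 longer than the optimal tour.

From HQ: L4=12, L7=14, J7=17, A9=22, P9=27, X9=28 → choose L4 (12).
From L4: L7=20, J7=23, A9=26, X9=31, P9=39 → choose L7 (20).
From L7: J7=3, A9=8, X9=17, P9=23 → choose J7 (3).
From J7: A9=11, X9=15, P9=26 → choose A9 (11).
From A9: P9=20, X9=25 → choose P9 (20).
From P9: X9=30 → choose X9 (30).
NN route HQ → L4 → L7 → J7 → A9 → P9 → X9 → HQ costs 124.
Optimal: HQ → P9 → A9 → L7 → J7 → X9 → L4 → HQ costs 116 (by enumerating all 360 distinct tours).
Excess = 124 − 116 = 8.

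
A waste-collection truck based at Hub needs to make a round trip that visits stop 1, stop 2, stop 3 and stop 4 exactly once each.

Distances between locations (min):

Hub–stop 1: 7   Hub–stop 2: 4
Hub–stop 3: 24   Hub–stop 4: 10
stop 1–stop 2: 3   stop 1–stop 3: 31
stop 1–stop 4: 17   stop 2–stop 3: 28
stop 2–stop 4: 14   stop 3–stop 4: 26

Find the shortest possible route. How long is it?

There are 12 distinct closed tours to check (reversals are equivalent).
Hub-stop 1-stop 2-stop 3-stop 4-Hub: 7+3+28+26+10 = 74
Hub-stop 1-stop 2-stop 4-stop 3-Hub: 7+3+14+26+24 = 74
Hub-stop 1-stop 3-stop 2-stop 4-Hub: 7+31+28+14+10 = 90
Hub-stop 1-stop 3-stop 4-stop 2-Hub: 7+31+26+14+4 = 82
Hub-stop 1-stop 4-stop 2-stop 3-Hub: 7+17+14+28+24 = 90
Hub-stop 1-stop 4-stop 3-stop 2-Hub: 7+17+26+28+4 = 82
Hub-stop 2-stop 1-stop 3-stop 4-Hub: 4+3+31+26+10 = 74
Hub-stop 2-stop 1-stop 4-stop 3-Hub: 4+3+17+26+24 = 74
Hub-stop 2-stop 3-stop 1-stop 4-Hub: 4+28+31+17+10 = 90
Hub-stop 2-stop 4-stop 1-stop 3-Hub: 4+14+17+31+24 = 90
Hub-stop 3-stop 1-stop 2-stop 4-Hub: 24+31+3+14+10 = 82
Hub-stop 3-stop 2-stop 1-stop 4-Hub: 24+28+3+17+10 = 82
The minimum is 74.
One optimal route: Hub → stop 1 → stop 2 → stop 3 → stop 4 → Hub (or its reverse).

Shortest round trip = 74 min.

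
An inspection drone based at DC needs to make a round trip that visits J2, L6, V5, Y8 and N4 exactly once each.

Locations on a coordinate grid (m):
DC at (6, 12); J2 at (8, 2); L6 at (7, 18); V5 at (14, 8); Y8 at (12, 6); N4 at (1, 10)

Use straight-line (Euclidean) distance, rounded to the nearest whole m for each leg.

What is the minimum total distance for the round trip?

Minimum total distance: 43 m.

With 5 stops there are 5!/2 = 60 distinct round trips (a route and its reverse cost the same).
DC - J2 - L6 - V5 - Y8 - N4 - DC: 10+16+12+3+12+5 = 58
DC - J2 - L6 - V5 - N4 - Y8 - DC: 10+16+12+13+12+8 = 71
DC - J2 - L6 - Y8 - V5 - N4 - DC: 10+16+13+3+13+5 = 60
DC - J2 - L6 - Y8 - N4 - V5 - DC: 10+16+13+12+13+9 = 73
DC - J2 - L6 - N4 - V5 - Y8 - DC: 10+16+10+13+3+8 = 60
DC - J2 - L6 - N4 - Y8 - V5 - DC: 10+16+10+12+3+9 = 60
DC - J2 - V5 - L6 - Y8 - N4 - DC: 10+8+12+13+12+5 = 60
DC - J2 - V5 - L6 - N4 - Y8 - DC: 10+8+12+10+12+8 = 60
DC - J2 - V5 - Y8 - L6 - N4 - DC: 10+8+3+13+10+5 = 49
DC - J2 - V5 - Y8 - N4 - L6 - DC: 10+8+3+12+10+6 = 49
DC - J2 - V5 - N4 - L6 - Y8 - DC: 10+8+13+10+13+8 = 62
DC - J2 - V5 - N4 - Y8 - L6 - DC: 10+8+13+12+13+6 = 62
DC - J2 - Y8 - L6 - V5 - N4 - DC: 10+6+13+12+13+5 = 59
DC - J2 - Y8 - L6 - N4 - V5 - DC: 10+6+13+10+13+9 = 61
… (46 more)
DC - L6 - V5 - Y8 - J2 - N4 - DC: 6+12+3+6+11+5 = 43  ← best
The minimum is 43.
One optimal route: DC → L6 → V5 → Y8 → J2 → N4 → DC (or its reverse).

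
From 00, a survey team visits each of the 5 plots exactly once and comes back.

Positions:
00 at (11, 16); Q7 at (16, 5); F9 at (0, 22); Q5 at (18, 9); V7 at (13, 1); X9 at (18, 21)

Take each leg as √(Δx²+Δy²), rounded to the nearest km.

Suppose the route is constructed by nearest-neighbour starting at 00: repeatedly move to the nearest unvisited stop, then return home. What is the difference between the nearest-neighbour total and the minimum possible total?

From 00: X9=9, Q5=10, Q7=12, F9=13, V7=15 → choose X9 (9).
From X9: Q5=12, Q7=16, F9=18, V7=21 → choose Q5 (12).
From Q5: Q7=4, V7=9, F9=22 → choose Q7 (4).
From Q7: V7=5, F9=23 → choose V7 (5).
From V7: F9=25 → choose F9 (25).
NN route 00 → X9 → Q5 → Q7 → V7 → F9 → 00 costs 68.
Optimal: 00 → F9 → X9 → Q5 → Q7 → V7 → 00 costs 67 (by enumerating all 60 distinct tours).
Excess = 68 − 67 = 1.

The nearest-neighbour route is 1 km longer than optimal.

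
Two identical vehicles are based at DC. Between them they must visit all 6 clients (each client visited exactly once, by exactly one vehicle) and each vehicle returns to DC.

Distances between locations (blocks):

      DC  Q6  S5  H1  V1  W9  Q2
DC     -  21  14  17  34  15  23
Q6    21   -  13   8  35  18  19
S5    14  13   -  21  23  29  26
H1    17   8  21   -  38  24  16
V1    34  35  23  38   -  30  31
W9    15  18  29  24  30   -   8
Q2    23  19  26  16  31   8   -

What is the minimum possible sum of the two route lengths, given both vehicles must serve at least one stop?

There are 2^5 − 1 = 31 ways to divide the 6 stops into two non-empty groups. For each, the best each vehicle can do is its own shortest tour through its group:
  {Q6} + {S5, H1, V1, W9, Q2}: 42 + 108 = 150
  {S5} + {Q6, H1, V1, W9, Q2}: 28 + 114 = 142
  {Q6, S5} + {H1, V1, W9, Q2}: 48 + 105 = 153
  {H1} + {Q6, S5, V1, W9, Q2}: 34 + 111 = 145
  {Q6, H1} + {S5, V1, W9, Q2}: 46 + 91 = 137
  {S5, H1} + {Q6, V1, W9, Q2}: 52 + 110 = 162
  … (31 splits in total)
Best: vehicle 1 DC → Q6 → H1 → DC = 46; vehicle 2 DC → S5 → V1 → Q2 → W9 → DC = 91; combined 137.

137 blocks — the smallest possible combined total.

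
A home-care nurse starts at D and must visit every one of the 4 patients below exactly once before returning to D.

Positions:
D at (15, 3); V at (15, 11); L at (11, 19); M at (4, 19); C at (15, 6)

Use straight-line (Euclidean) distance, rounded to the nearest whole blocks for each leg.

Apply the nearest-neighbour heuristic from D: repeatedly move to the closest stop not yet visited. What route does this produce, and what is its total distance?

At D the remaining stops are C 3, V 8, L 16, M 19; go to C.
At C the remaining stops are V 5, L 14, M 17; go to V.
At V the remaining stops are L 9, M 14; go to L.
At L the remaining stops are M 7; go to M.
Return M→D: 19.
Total = 3 + 5 + 9 + 7 + 19 = 43.

Total distance 43 blocks via the nearest-neighbour route D → C → V → L → M → D.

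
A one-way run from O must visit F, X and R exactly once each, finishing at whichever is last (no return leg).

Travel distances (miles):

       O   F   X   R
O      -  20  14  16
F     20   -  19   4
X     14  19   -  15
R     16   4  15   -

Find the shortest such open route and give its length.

There are 3! = 6 possible orderings.
O - F - X - R: 20+19+15 = 54
O - F - R - X: 20+4+15 = 39
O - X - F - R: 14+19+4 = 37
O - X - R - F: 14+15+4 = 33
O - R - F - X: 16+4+19 = 39
O - R - X - F: 16+15+19 = 50
The minimum is 33.
One shortest path: O → X → R → F.

Shortest open route: 33 miles.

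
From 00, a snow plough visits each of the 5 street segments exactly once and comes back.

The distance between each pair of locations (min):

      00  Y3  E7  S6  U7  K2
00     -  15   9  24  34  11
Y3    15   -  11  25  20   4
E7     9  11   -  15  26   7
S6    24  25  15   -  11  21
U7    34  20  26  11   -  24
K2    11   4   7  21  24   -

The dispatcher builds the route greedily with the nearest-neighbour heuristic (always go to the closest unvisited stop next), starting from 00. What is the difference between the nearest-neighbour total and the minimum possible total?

From 00: E7=9, K2=11, Y3=15, S6=24, U7=34 → choose E7 (9).
From E7: K2=7, Y3=11, S6=15, U7=26 → choose K2 (7).
From K2: Y3=4, S6=21, U7=24 → choose Y3 (4).
From Y3: U7=20, S6=25 → choose U7 (20).
From U7: S6=11 → choose S6 (11).
NN route 00 → E7 → K2 → Y3 → U7 → S6 → 00 costs 75.
Optimal: 00 → E7 → S6 → U7 → Y3 → K2 → 00 costs 70 (by enumerating all 60 distinct tours).
Excess = 75 − 70 = 5.

5 min longer than the optimal tour.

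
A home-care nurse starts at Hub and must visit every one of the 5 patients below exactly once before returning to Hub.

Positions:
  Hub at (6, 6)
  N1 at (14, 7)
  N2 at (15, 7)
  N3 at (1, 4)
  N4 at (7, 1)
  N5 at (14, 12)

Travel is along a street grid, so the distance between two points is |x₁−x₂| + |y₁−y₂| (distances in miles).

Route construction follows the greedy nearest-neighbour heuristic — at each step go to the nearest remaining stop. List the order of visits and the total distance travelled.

Total distance 52 miles via the nearest-neighbour route Hub → N4 → N3 → N1 → N2 → N5 → Hub.

From Hub: distances to unvisited — N4=6, N3=7, N1=9, N2=10, N5=14. Nearest is N4 (6).
From N4: distances to unvisited — N3=9, N1=13, N2=14, N5=18. Nearest is N3 (9).
From N3: distances to unvisited — N1=16, N2=17, N5=21. Nearest is N1 (16).
From N1: distances to unvisited — N2=1, N5=5. Nearest is N2 (1).
From N2: distances to unvisited — N5=6. Nearest is N5 (6).
Return N5→Hub: 14.
Total = 6 + 9 + 16 + 1 + 6 + 14 = 52.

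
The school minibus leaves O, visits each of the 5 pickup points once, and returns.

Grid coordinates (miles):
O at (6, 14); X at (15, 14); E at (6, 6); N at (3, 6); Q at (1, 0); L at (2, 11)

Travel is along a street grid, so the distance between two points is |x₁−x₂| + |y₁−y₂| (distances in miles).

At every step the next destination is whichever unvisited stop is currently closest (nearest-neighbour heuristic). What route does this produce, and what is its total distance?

At O the remaining stops are L 7, E 8, X 9, N 11, Q 19; go to L.
At L the remaining stops are N 6, E 9, Q 12, X 16; go to N.
At N the remaining stops are E 3, Q 8, X 20; go to E.
At E the remaining stops are Q 11, X 17; go to Q.
At Q the remaining stops are X 28; go to X.
Return X→O: 9.
Total = 7 + 6 + 3 + 11 + 28 + 9 = 64.

Total distance 64 miles via the nearest-neighbour route O → L → N → E → Q → X → O.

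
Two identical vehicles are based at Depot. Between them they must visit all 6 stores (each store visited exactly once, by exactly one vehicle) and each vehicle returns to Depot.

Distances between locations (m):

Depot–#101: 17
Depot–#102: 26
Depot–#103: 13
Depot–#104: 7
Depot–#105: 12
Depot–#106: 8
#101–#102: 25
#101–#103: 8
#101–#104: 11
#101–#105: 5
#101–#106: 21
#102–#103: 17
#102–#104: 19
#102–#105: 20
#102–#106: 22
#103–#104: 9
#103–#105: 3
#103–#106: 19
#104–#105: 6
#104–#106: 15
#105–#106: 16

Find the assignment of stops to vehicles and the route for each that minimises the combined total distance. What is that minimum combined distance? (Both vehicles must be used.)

84 m — the smallest possible combined total.

Check every non-empty split of the stops between the two vehicles; for each half take its own optimal tour:
  {#101} + {#102, #103, #104, #105, #106}: 34 + 63 = 97
  {#102} + {#101, #103, #104, #105, #106}: 52 + 53 = 105
  {#101, #102} + {#103, #104, #105, #106}: 68 + 43 = 111
  {#103} + {#101, #102, #104, #105, #106}: 26 + 73 = 99
  {#101, #103} + {#102, #104, #105, #106}: 38 + 63 = 101
  {#102, #103} + {#101, #104, #105, #106}: 56 + 47 = 103
  … (31 splits in total)
  {#101, #102, #103, #104, #105} + {#106}: 68 + 16 = 84  ← best
Best: vehicle 1 Depot → #101 → #105 → #103 → #102 → #104 → Depot = 68; vehicle 2 Depot → #106 → Depot = 16; combined 84.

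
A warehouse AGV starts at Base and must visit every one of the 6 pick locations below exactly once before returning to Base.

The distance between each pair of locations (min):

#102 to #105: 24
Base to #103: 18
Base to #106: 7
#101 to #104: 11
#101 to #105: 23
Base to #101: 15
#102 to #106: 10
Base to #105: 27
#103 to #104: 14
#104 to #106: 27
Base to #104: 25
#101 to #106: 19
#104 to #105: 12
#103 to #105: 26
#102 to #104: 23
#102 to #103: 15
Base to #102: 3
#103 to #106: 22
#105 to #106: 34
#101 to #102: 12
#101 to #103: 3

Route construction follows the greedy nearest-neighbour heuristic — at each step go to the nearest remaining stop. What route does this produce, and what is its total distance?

88 min along Base → #102 → #106 → #101 → #103 → #104 → #105 → Base.

Base → [#102:3 / #106:7 / #101:15 / #103:18 / #104:25 / #105:27] → #102 (3)
#102 → [#106:10 / #101:12 / #103:15 / #104:23 / #105:24] → #106 (10)
#106 → [#101:19 / #103:22 / #104:27 / #105:34] → #101 (19)
#101 → [#103:3 / #104:11 / #105:23] → #103 (3)
#103 → [#104:14 / #105:26] → #104 (14)
#104 → [#105:12] → #105 (12)
Return #105→Base: 27.
Total = 3 + 10 + 19 + 3 + 14 + 12 + 27 = 88.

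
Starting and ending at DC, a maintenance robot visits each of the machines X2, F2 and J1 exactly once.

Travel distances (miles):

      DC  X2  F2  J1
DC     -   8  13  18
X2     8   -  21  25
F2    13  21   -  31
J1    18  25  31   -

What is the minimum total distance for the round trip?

Shortest round trip = 77 miles.

There are 3 distinct closed tours to check (reversals are equivalent).
DC - X2 - F2 - J1 - DC: 8+21+31+18 = 78
DC - X2 - J1 - F2 - DC: 8+25+31+13 = 77
DC - F2 - X2 - J1 - DC: 13+21+25+18 = 77
The minimum is 77.
One optimal route: DC → X2 → J1 → F2 → DC (or its reverse).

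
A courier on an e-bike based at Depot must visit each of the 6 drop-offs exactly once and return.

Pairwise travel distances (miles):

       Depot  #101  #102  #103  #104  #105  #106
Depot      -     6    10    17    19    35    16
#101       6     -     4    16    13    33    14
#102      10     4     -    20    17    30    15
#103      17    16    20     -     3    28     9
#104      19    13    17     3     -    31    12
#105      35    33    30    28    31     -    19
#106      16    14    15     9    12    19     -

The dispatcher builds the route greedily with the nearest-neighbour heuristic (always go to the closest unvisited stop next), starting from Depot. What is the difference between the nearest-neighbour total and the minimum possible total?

The nearest-neighbour route is 13 miles longer than optimal.

From Depot: #101=6, #102=10, #106=16, #103=17, #104=19, #105=35 → choose #101 (6).
From #101: #102=4, #104=13, #106=14, #103=16, #105=33 → choose #102 (4).
From #102: #106=15, #104=17, #103=20, #105=30 → choose #106 (15).
From #106: #103=9, #104=12, #105=19 → choose #103 (9).
From #103: #104=3, #105=28 → choose #104 (3).
From #104: #105=31 → choose #105 (31).
NN route Depot → #101 → #102 → #106 → #103 → #104 → #105 → Depot costs 103.
Optimal: Depot → #101 → #102 → #105 → #106 → #103 → #104 → Depot costs 90 (by enumerating all 360 distinct tours).
Excess = 103 − 90 = 13.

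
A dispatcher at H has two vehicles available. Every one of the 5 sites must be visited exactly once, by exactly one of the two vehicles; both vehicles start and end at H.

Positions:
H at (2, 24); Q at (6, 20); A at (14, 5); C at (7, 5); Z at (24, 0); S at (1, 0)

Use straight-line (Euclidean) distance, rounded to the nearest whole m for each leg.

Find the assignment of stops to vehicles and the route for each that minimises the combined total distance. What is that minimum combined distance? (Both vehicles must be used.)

95 m — the smallest possible combined total.

Check every non-empty split of the stops between the two vehicles; for each half take its own optimal tour:
  {Q} + {A, C, Z, S}: 12 + 83 = 95
  {A} + {Q, C, Z, S}: 44 + 83 = 127
  {Q, A} + {C, Z, S}: 45 + 83 = 128
  {C} + {Q, A, Z, S}: 40 + 81 = 121
  {Q, C} + {A, Z, S}: 41 + 80 = 121
  {A, C} + {Q, Z, S}: 49 + 80 = 129
  … (15 splits in total)
Best: vehicle 1 H → Q → H = 12; vehicle 2 H → A → Z → C → S → H = 83; combined 95.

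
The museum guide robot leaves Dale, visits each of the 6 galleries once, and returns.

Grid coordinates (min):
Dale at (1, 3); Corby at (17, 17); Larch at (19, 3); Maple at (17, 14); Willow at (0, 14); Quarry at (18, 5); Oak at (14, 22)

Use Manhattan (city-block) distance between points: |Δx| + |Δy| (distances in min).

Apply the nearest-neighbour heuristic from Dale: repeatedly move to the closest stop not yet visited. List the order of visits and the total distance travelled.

Total distance 82 min via the nearest-neighbour route Dale → Willow → Maple → Corby → Oak → Quarry → Larch → Dale.

At Dale the remaining stops are Willow 12, Larch 18, Quarry 19, Maple 27, Corby 30, Oak 32; go to Willow.
At Willow the remaining stops are Maple 17, Corby 20, Oak 22, Quarry 27, Larch 30; go to Maple.
At Maple the remaining stops are Corby 3, Quarry 10, Oak 11, Larch 13; go to Corby.
At Corby the remaining stops are Oak 8, Quarry 13, Larch 16; go to Oak.
At Oak the remaining stops are Quarry 21, Larch 24; go to Quarry.
At Quarry the remaining stops are Larch 3; go to Larch.
Return Larch→Dale: 18.
Total = 12 + 17 + 3 + 8 + 21 + 3 + 18 = 82.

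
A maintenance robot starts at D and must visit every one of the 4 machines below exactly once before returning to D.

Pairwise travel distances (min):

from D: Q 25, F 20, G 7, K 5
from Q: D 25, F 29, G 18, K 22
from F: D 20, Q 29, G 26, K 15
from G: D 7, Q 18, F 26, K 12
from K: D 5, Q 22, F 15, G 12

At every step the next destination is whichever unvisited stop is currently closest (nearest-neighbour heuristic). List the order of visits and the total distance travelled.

From D: distances to unvisited — K=5, G=7, F=20, Q=25. Nearest is K (5).
From K: distances to unvisited — G=12, F=15, Q=22. Nearest is G (12).
From G: distances to unvisited — Q=18, F=26. Nearest is Q (18).
From Q: distances to unvisited — F=29. Nearest is F (29).
Return F→D: 20.
Total = 5 + 12 + 18 + 29 + 20 = 84.

84 min along D → K → G → Q → F → D.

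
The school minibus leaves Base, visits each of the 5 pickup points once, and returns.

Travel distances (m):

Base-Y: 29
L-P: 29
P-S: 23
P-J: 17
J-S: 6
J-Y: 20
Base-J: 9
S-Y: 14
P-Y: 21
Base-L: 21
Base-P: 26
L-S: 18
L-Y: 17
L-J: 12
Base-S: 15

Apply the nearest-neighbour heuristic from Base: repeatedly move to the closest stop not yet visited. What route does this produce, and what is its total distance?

101 m along Base → J → S → Y → L → P → Base.

Base → [J:9 / S:15 / L:21 / P:26 / Y:29] → J (9)
J → [S:6 / L:12 / P:17 / Y:20] → S (6)
S → [Y:14 / L:18 / P:23] → Y (14)
Y → [L:17 / P:21] → L (17)
L → [P:29] → P (29)
Return P→Base: 26.
Total = 9 + 6 + 14 + 17 + 29 + 26 = 101.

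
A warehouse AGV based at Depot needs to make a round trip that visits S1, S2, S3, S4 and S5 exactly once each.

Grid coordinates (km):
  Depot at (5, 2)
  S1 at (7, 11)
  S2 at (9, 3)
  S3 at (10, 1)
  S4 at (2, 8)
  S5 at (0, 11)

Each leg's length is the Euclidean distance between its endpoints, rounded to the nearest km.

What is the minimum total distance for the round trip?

Depot → S1 → S2 → S3 → S4 → S5 → Depot: 9+8+2+11+4+10 = 44
Depot → S1 → S2 → S3 → S5 → S4 → Depot: 9+8+2+14+4+7 = 44
Depot → S1 → S2 → S4 → S3 → S5 → Depot: 9+8+9+11+14+10 = 61
Depot → S1 → S2 → S4 → S5 → S3 → Depot: 9+8+9+4+14+5 = 49
Depot → S1 → S2 → S5 → S3 → S4 → Depot: 9+8+12+14+11+7 = 61
Depot → S1 → S2 → S5 → S4 → S3 → Depot: 9+8+12+4+11+5 = 49
Depot → S1 → S3 → S2 → S4 → S5 → Depot: 9+10+2+9+4+10 = 44
Depot → S1 → S3 → S2 → S5 → S4 → Depot: 9+10+2+12+4+7 = 44
Depot → S1 → S3 → S4 → S2 → S5 → Depot: 9+10+11+9+12+10 = 61
Depot → S1 → S3 → S4 → S5 → S2 → Depot: 9+10+11+4+12+4 = 50
Depot → S1 → S3 → S5 → S2 → S4 → Depot: 9+10+14+12+9+7 = 61
Depot → S1 → S3 → S5 → S4 → S2 → Depot: 9+10+14+4+9+4 = 50
Depot → S1 → S4 → S2 → S3 → S5 → Depot: 9+6+9+2+14+10 = 50
Depot → S1 → S4 → S2 → S5 → S3 → Depot: 9+6+9+12+14+5 = 55
… (46 more)
Depot → S3 → S2 → S1 → S5 → S4 → Depot: 5+2+8+7+4+7 = 33  ← best
The minimum is 33.
One optimal route: Depot → S3 → S2 → S1 → S5 → S4 → Depot (or its reverse).

33 km — the shortest possible round trip.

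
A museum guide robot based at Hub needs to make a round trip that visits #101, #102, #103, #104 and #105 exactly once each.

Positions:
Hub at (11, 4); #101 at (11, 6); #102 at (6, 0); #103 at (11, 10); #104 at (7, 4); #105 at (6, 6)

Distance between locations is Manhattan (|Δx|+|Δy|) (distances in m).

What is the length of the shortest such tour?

Minimum total distance: 30 m.

There are 60 distinct closed tours to check (reversals are equivalent).
Hub → #101 → #102 → #103 → #104 → #105 → Hub: 2+11+15+10+3+7 = 48
Hub → #101 → #102 → #103 → #105 → #104 → Hub: 2+11+15+9+3+4 = 44
Hub → #101 → #102 → #104 → #103 → #105 → Hub: 2+11+5+10+9+7 = 44
Hub → #101 → #102 → #104 → #105 → #103 → Hub: 2+11+5+3+9+6 = 36
Hub → #101 → #102 → #105 → #103 → #104 → Hub: 2+11+6+9+10+4 = 42
Hub → #101 → #102 → #105 → #104 → #103 → Hub: 2+11+6+3+10+6 = 38
Hub → #101 → #103 → #102 → #104 → #105 → Hub: 2+4+15+5+3+7 = 36
Hub → #101 → #103 → #102 → #105 → #104 → Hub: 2+4+15+6+3+4 = 34
Hub → #101 → #103 → #104 → #102 → #105 → Hub: 2+4+10+5+6+7 = 34
Hub → #101 → #103 → #104 → #105 → #102 → Hub: 2+4+10+3+6+9 = 34
Hub → #101 → #103 → #105 → #102 → #104 → Hub: 2+4+9+6+5+4 = 30
Hub → #101 → #103 → #105 → #104 → #102 → Hub: 2+4+9+3+5+9 = 32
Hub → #101 → #104 → #102 → #103 → #105 → Hub: 2+6+5+15+9+7 = 44
Hub → #101 → #104 → #102 → #105 → #103 → Hub: 2+6+5+6+9+6 = 34
… (46 more)
The minimum is 30.
One optimal route: Hub → #101 → #103 → #105 → #102 → #104 → Hub (or its reverse).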